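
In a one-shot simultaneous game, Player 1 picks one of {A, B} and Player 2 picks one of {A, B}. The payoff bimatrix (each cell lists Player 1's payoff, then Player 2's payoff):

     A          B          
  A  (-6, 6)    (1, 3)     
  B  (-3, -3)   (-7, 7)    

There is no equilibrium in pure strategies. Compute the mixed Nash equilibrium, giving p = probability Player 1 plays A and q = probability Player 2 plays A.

p = 10/13, q = 8/11

Player 2's indifference between A and B determines Player 1's mixing probability p:
  Player 2's payoff to A: p·6 + (1−p)·(-3) = 9p - 3
  Player 2's payoff to B: p·3 + (1−p)·7 = -4p + 7
  9p - 3 = -4p + 7  ⇒  13p = 10  ⇒  p = 10/13.
Player 2's mix must leave Player 1 indifferent between A and B.
  Player 1's expected payoff from A: q·(-6) + (1−q)·1 = -7q + 1
  Player 1's expected payoff from B: q·(-3) + (1−q)·(-7) = 4q - 7
  -7q + 1 = 4q - 7  ⇒  -11q = -8  ⇒  q = 8/11.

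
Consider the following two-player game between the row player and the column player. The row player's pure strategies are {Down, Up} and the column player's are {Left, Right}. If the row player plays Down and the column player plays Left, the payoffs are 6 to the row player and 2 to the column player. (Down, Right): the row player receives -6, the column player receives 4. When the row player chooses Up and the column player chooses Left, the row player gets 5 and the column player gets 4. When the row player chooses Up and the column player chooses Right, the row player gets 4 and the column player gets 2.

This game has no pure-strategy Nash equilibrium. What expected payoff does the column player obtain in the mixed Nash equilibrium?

For the column player to be willing to mix, the column player must be indifferent between Left and Right, which pins down the row player's mix.
  the column player's payoff from Left: p·2 + (1−p)·4 = -2p + 4
  the column player's payoff from Right: p·4 + (1−p)·2 = 2p + 2
  -2p + 4 = 2p + 2  ⇒  -4p = -2  ⇒  p = 1/2.
At equilibrium the column player is indifferent across columns, so the column player's payoff equals the payoff from Left: (1/2)·2 + (1/2)·4 = 3.

3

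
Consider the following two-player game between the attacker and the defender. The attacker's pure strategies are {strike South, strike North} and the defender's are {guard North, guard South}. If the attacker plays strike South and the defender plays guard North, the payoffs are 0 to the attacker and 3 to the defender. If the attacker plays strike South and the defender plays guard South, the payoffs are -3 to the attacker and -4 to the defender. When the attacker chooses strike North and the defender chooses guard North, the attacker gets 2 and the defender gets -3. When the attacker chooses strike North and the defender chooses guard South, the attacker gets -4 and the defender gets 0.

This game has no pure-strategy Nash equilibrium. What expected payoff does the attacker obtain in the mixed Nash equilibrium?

-2

The attacker's indifference between strike South and strike North determines the defender's mixing probability q:
  the attacker's expected payoff from strike South: q·0 + (1−q)·(-3) = 3q - 3
  the attacker's expected payoff from strike North: q·2 + (1−q)·(-4) = 6q - 4
  3q - 3 = 6q - 4  ⇒  -3q = -1  ⇒  q = 1/3.
At equilibrium the attacker is indifferent across rows, so the attacker's payoff equals the payoff from strike South: (1/3)·0 + (2/3)·(-3) = -2.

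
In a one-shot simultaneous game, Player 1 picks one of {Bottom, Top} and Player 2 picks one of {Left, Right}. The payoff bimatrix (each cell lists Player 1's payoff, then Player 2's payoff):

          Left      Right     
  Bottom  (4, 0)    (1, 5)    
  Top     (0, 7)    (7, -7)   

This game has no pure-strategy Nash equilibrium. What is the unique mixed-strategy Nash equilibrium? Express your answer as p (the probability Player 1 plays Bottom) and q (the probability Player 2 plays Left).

p = 14/19, q = 3/5

Player 2's indifference between Left and Right determines Player 1's mixing probability p:
  Player 2's payoff to Left: p·0 + (1−p)·7 = -7p + 7
  Player 2's payoff to Right: p·5 + (1−p)·(-7) = 12p - 7
  -7p + 7 = 12p - 7  ⇒  -19p = -14  ⇒  p = 14/19.
In a mixed equilibrium Player 1 is indifferent between Bottom and Top; this condition fixes q.
  Player 1's expected payoff from Bottom: q·4 + (1−q)·1 = 3q + 1
  Player 1's expected payoff from Top: q·0 + (1−q)·7 = -7q + 7
  3q + 1 = -7q + 7  ⇒  10q = 6  ⇒  q = 3/5.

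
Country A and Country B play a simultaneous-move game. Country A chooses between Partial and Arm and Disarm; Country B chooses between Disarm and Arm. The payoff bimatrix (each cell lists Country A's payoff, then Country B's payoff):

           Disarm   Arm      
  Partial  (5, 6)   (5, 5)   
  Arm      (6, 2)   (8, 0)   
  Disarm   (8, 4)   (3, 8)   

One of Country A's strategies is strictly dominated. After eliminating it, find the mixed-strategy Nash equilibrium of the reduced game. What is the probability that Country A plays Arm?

Country A's strategy Partial is strictly dominated by Arm: 6 > 5 and 8 > 5. Eliminate Partial.
For Country B to be willing to mix, Country B must be indifferent between Disarm and Arm, which pins down Country A's mix.
  Country B's payoff from Disarm: p·2 + (1−p)·4 = -2p + 4
  Country B's payoff from Arm: p·0 + (1−p)·8 = -8p + 8
  -2p + 4 = -8p + 8  ⇒  6p = 4  ⇒  p = 2/3.

p = 2/3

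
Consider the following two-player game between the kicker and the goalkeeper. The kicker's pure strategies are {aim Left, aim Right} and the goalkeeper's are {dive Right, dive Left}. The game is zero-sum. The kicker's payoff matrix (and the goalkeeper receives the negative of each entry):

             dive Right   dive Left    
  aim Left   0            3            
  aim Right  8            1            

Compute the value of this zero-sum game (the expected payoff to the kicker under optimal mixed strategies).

In a mixed equilibrium the kicker is indifferent between aim Left and aim Right; this condition fixes q.
  the kicker's payoff to aim Left: q·0 + (1−q)·3 = -3q + 3
  the kicker's payoff to aim Right: q·8 + (1−q)·1 = 7q + 1
  -3q + 3 = 7q + 1  ⇒  -10q = -2  ⇒  q = 1/5.
The value is the kicker's expected payoff against this mix (using aim Left): (1/5)·0 + (4/5)·3 = 12/5.

v = 12/5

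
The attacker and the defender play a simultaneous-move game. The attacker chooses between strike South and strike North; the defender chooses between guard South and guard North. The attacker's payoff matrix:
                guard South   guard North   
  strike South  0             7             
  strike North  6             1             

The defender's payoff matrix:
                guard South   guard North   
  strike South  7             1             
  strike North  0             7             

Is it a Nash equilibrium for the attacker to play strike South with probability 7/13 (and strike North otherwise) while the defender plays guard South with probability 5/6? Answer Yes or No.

Given the defender's mix q = 5/6, the attacker's payoff from strike South is 7/6 but from strike North is 31/6. The attacker strictly prefers strike North, so the attacker would not mix.
So the proposed profile is not a Nash equilibrium.

No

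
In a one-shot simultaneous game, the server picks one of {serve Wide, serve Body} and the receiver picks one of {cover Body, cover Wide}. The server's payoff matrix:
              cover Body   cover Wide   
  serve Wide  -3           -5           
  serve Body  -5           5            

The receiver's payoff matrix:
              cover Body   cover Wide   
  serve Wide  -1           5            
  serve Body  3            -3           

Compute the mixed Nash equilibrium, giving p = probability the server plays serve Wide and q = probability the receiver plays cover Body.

p = 1/2, q = 5/6

The server's mix must leave the receiver indifferent between cover Body and cover Wide.
  the receiver's payoff to cover Body: p·(-1) + (1−p)·3 = -4p + 3
  the receiver's payoff to cover Wide: p·5 + (1−p)·(-3) = 8p - 3
  -4p + 3 = 8p - 3  ⇒  -12p = -6  ⇒  p = 1/2.
Set the server's expected payoff from serve Wide equal to that from serve Body:
  the server's expected payoff from serve Wide: q·(-3) + (1−q)·(-5) = 2q - 5
  the server's expected payoff from serve Body: q·(-5) + (1−q)·5 = -10q + 5
  2q - 5 = -10q + 5  ⇒  12q = 10  ⇒  q = 5/6.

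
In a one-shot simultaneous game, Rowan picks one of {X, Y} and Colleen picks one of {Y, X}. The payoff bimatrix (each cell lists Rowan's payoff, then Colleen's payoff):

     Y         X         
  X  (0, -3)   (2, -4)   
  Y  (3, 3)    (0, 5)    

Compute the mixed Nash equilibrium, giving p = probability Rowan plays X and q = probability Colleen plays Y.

p = 2/3, q = 2/5

In a mixed equilibrium Colleen is indifferent between Y and X; this condition fixes p.
  Colleen's payoff to Y: p·(-3) + (1−p)·3 = -6p + 3
  Colleen's payoff to X: p·(-4) + (1−p)·5 = -9p + 5
  -6p + 3 = -9p + 5  ⇒  3p = 2  ⇒  p = 2/3.
For Rowan to be willing to mix, Rowan must be indifferent between X and Y, which pins down Colleen's mix.
  Rowan's payoff from X: q·0 + (1−q)·2 = -2q + 2
  Rowan's payoff from Y: q·3 + (1−q)·0 = 3q
  -2q + 2 = 3q  ⇒  -5q = -2  ⇒  q = 2/5.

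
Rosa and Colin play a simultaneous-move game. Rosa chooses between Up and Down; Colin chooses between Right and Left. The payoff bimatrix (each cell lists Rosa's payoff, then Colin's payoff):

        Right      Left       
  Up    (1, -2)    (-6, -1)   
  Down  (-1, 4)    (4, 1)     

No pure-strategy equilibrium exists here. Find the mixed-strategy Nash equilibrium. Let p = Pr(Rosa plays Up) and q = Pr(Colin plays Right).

Colin's indifference between Right and Left determines Rosa's mixing probability p:
  Colin's payoff from Right: p·(-2) + (1−p)·4 = -6p + 4
  Colin's payoff from Left: p·(-1) + (1−p)·1 = -2p + 1
  -6p + 4 = -2p + 1  ⇒  -4p = -3  ⇒  p = 3/4.
Colin's mix must leave Rosa indifferent between Up and Down.
  Rosa's payoff from Up: q·1 + (1−q)·(-6) = 7q - 6
  Rosa's payoff from Down: q·(-1) + (1−q)·4 = -5q + 4
  7q - 6 = -5q + 4  ⇒  12q = 10  ⇒  q = 5/6.

p = 3/4, q = 5/6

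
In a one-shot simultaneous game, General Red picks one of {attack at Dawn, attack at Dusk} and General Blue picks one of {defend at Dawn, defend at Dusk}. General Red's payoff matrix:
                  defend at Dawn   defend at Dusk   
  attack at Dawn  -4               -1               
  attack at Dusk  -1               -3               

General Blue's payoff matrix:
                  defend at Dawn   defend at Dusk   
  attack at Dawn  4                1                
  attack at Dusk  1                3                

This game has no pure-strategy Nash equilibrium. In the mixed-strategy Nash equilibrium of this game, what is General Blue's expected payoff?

11/5

For General Blue to be willing to mix, General Blue must be indifferent between defend at Dawn and defend at Dusk, which pins down General Red's mix.
  General Blue's payoff to defend at Dawn: p·4 + (1−p)·1 = 3p + 1
  General Blue's payoff to defend at Dusk: p·1 + (1−p)·3 = -2p + 3
  3p + 1 = -2p + 3  ⇒  5p = 2  ⇒  p = 2/5.
At equilibrium General Blue is indifferent across columns, so General Blue's payoff equals the payoff from defend at Dawn: (2/5)·4 + (3/5)·1 = 11/5.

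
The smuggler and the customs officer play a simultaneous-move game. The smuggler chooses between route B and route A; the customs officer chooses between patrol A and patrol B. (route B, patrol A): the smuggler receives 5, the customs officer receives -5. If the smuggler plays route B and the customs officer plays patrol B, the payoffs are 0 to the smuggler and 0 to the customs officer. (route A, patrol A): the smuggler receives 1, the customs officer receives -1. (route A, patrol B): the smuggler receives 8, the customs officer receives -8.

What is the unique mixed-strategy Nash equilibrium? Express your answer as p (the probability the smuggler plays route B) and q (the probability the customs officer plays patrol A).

p = 7/12, q = 2/3

Set the customs officer's expected payoff from patrol A equal to that from patrol B:
  the customs officer's payoff from patrol A: p·(-5) + (1−p)·(-1) = -4p - 1
  the customs officer's payoff from patrol B: p·0 + (1−p)·(-8) = 8p - 8
  -4p - 1 = 8p - 8  ⇒  -12p = -7  ⇒  p = 7/12.
Set the smuggler's expected payoff from route B equal to that from route A:
  the smuggler's payoff from route B: q·5 + (1−q)·0 = 5q
  the smuggler's payoff from route A: q·1 + (1−q)·8 = -7q + 8
  5q = -7q + 8  ⇒  12q = 8  ⇒  q = 2/3.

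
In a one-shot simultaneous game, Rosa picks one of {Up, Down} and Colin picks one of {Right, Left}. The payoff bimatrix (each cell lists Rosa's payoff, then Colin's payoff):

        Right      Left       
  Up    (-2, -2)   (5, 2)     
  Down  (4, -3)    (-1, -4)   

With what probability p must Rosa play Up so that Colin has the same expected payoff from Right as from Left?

p = 1/5

Set Colin's expected payoff from Right equal to that from Left:
  Colin's payoff from Right: p·(-2) + (1−p)·(-3) = p - 3
  Colin's payoff from Left: p·2 + (1−p)·(-4) = 6p - 4
  p - 3 = 6p - 4  ⇒  -5p = -1  ⇒  p = 1/5.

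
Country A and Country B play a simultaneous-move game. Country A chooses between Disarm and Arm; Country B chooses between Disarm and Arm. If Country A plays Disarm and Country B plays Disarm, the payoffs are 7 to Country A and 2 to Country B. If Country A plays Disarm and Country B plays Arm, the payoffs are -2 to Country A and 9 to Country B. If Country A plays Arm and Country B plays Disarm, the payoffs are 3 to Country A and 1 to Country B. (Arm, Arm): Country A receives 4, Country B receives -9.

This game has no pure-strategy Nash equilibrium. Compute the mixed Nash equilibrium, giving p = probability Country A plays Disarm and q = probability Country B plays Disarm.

For Country B to be willing to mix, Country B must be indifferent between Disarm and Arm, which pins down Country A's mix.
  Country B's payoff to Disarm: p·2 + (1−p)·1 = p + 1
  Country B's payoff to Arm: p·9 + (1−p)·(-9) = 18p - 9
  p + 1 = 18p - 9  ⇒  -17p = -10  ⇒  p = 10/17.
In a mixed equilibrium Country A is indifferent between Disarm and Arm; this condition fixes q.
  Country A's expected payoff from Disarm: q·7 + (1−q)·(-2) = 9q - 2
  Country A's expected payoff from Arm: q·3 + (1−q)·4 = -q + 4
  9q - 2 = -q + 4  ⇒  10q = 6  ⇒  q = 3/5.

p = 10/17, q = 3/5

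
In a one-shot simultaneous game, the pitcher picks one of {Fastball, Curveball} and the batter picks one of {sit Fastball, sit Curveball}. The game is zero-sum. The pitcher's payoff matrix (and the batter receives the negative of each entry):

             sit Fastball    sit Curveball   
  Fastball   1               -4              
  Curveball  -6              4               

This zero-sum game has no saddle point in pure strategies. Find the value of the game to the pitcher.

v = -4/3

In a mixed equilibrium the pitcher is indifferent between Fastball and Curveball; this condition fixes q.
  the pitcher's payoff to Fastball: q·1 + (1−q)·(-4) = 5q - 4
  the pitcher's payoff to Curveball: q·(-6) + (1−q)·4 = -10q + 4
  5q - 4 = -10q + 4  ⇒  15q = 8  ⇒  q = 8/15.
The value is the pitcher's expected payoff against this mix (using Fastball): (8/15)·1 + (7/15)·(-4) = -4/3.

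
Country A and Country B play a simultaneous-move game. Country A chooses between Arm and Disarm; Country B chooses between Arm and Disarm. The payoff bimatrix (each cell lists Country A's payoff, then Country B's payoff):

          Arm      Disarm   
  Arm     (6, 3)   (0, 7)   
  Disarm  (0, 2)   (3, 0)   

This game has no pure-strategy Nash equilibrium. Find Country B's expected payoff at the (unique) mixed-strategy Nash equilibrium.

In a mixed equilibrium Country B is indifferent between Arm and Disarm; this condition fixes p.
  Country B's expected payoff from Arm: p·3 + (1−p)·2 = p + 2
  Country B's expected payoff from Disarm: p·7 + (1−p)·0 = 7p
  p + 2 = 7p  ⇒  -6p = -2  ⇒  p = 1/3.
At equilibrium Country B is indifferent across columns, so Country B's payoff equals the payoff from Arm: (1/3)·3 + (2/3)·2 = 7/3.

7/3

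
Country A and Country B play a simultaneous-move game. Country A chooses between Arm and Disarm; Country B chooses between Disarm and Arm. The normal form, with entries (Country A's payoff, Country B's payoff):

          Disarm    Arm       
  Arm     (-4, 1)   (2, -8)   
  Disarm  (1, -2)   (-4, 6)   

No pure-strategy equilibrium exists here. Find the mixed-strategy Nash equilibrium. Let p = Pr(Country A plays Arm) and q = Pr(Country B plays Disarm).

p = 8/17, q = 6/11

Country A's mix must leave Country B indifferent between Disarm and Arm.
  Country B's payoff to Disarm: p·1 + (1−p)·(-2) = 3p - 2
  Country B's payoff to Arm: p·(-8) + (1−p)·6 = -14p + 6
  3p - 2 = -14p + 6  ⇒  17p = 8  ⇒  p = 8/17.
Country B's mix must leave Country A indifferent between Arm and Disarm.
  Country A's payoff from Arm: q·(-4) + (1−q)·2 = -6q + 2
  Country A's payoff from Disarm: q·1 + (1−q)·(-4) = 5q - 4
  -6q + 2 = 5q - 4  ⇒  -11q = -6  ⇒  q = 6/11.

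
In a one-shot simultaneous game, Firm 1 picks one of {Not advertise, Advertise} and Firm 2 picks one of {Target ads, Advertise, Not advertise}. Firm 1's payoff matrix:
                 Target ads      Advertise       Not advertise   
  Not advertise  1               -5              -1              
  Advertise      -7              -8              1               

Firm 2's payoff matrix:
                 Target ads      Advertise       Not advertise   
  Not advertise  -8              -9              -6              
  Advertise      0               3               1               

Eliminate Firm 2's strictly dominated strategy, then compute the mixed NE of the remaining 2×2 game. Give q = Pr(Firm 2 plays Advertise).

q = 2/5

Firm 2's strategy Target ads is strictly dominated by Not advertise: -6 > -8 and 1 > 0. Eliminate Target ads.
Firm 2's mix must leave Firm 1 indifferent between Not advertise and Advertise.
  Firm 1's expected payoff from Not advertise: q·(-5) + (1−q)·(-1) = -4q - 1
  Firm 1's expected payoff from Advertise: q·(-8) + (1−q)·1 = -9q + 1
  -4q - 1 = -9q + 1  ⇒  5q = 2  ⇒  q = 2/5.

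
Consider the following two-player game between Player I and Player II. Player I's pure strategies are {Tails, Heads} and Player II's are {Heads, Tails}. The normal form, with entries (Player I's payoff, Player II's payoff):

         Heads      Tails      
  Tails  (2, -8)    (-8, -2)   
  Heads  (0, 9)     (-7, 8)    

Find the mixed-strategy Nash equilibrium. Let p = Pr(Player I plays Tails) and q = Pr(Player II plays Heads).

p = 1/7, q = 1/3

For Player II to be willing to mix, Player II must be indifferent between Heads and Tails, which pins down Player I's mix.
  Player II's expected payoff from Heads: p·(-8) + (1−p)·9 = -17p + 9
  Player II's expected payoff from Tails: p·(-2) + (1−p)·8 = -10p + 8
  -17p + 9 = -10p + 8  ⇒  -7p = -1  ⇒  p = 1/7.
Set Player I's expected payoff from Tails equal to that from Heads:
  Player I's payoff to Tails: q·2 + (1−q)·(-8) = 10q - 8
  Player I's payoff to Heads: q·0 + (1−q)·(-7) = 7q - 7
  10q - 8 = 7q - 7  ⇒  3q = 1  ⇒  q = 1/3.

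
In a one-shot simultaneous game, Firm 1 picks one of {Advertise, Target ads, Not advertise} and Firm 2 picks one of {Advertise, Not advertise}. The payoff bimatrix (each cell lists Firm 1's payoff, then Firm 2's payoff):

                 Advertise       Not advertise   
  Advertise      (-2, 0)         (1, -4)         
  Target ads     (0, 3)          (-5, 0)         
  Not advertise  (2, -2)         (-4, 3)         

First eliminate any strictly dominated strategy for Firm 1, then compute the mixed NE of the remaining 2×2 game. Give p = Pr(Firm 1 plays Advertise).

Firm 1's strategy Target ads is strictly dominated by Not advertise: 2 > 0 and -4 > -5. Eliminate Target ads.
Set Firm 2's expected payoff from Advertise equal to that from Not advertise:
  Firm 2's payoff from Advertise: p·0 + (1−p)·(-2) = 2p - 2
  Firm 2's payoff from Not advertise: p·(-4) + (1−p)·3 = -7p + 3
  2p - 2 = -7p + 3  ⇒  9p = 5  ⇒  p = 5/9.

p = 5/9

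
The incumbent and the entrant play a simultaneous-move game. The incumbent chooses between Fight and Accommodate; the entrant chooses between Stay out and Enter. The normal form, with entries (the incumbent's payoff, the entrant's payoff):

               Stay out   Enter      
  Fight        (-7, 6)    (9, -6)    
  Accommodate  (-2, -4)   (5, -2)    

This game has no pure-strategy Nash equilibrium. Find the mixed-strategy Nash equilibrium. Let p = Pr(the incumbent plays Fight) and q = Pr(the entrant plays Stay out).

In a mixed equilibrium the entrant is indifferent between Stay out and Enter; this condition fixes p.
  the entrant's payoff to Stay out: p·6 + (1−p)·(-4) = 10p - 4
  the entrant's payoff to Enter: p·(-6) + (1−p)·(-2) = -4p - 2
  10p - 4 = -4p - 2  ⇒  14p = 2  ⇒  p = 1/7.
The incumbent's indifference between Fight and Accommodate determines the entrant's mixing probability q:
  the incumbent's payoff from Fight: q·(-7) + (1−q)·9 = -16q + 9
  the incumbent's payoff from Accommodate: q·(-2) + (1−q)·5 = -7q + 5
  -16q + 9 = -7q + 5  ⇒  -9q = -4  ⇒  q = 4/9.

p = 1/7, q = 4/9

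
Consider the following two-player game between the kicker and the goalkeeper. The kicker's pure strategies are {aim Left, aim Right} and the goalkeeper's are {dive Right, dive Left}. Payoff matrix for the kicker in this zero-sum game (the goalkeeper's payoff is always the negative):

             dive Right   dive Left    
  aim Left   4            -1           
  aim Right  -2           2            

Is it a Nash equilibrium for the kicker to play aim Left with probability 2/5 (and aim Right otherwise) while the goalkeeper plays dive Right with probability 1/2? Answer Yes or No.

No

Given the kicker's mix p = 2/5, the goalkeeper's payoff from dive Right is -2/5 but from dive Left is -4/5. The goalkeeper strictly prefers dive Right, so the goalkeeper would not mix.
So the proposed profile is not a Nash equilibrium.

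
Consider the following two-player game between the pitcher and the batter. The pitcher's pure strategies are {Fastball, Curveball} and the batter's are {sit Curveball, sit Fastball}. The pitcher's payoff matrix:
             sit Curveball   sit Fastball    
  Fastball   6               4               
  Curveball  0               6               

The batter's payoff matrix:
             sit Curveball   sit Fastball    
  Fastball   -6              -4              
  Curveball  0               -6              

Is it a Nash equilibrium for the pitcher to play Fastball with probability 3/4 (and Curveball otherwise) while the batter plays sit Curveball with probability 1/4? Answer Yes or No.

Yes

Check the batter's indifference given the pitcher's mix p = 3/4:
  payoff from sit Curveball = -9/2; payoff from sit Fastball = -9/2 — equal.
Check the pitcher's indifference given the batter's mix q = 1/4:
  payoff from Fastball = 9/2; payoff from Curveball = 9/2 — equal.
Both players are indifferent, so neither can profitably deviate.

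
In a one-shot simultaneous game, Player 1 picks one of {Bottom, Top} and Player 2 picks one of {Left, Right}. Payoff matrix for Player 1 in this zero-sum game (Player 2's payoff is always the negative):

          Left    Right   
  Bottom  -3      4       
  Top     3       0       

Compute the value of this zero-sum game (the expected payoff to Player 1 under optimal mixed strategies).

v = 6/5

For Player 1 to be willing to mix, Player 1 must be indifferent between Bottom and Top, which pins down Player 2's mix.
  Player 1's expected payoff from Bottom: q·(-3) + (1−q)·4 = -7q + 4
  Player 1's expected payoff from Top: q·3 + (1−q)·0 = 3q
  -7q + 4 = 3q  ⇒  -10q = -4  ⇒  q = 2/5.
The value is Player 1's expected payoff against this mix (using Bottom): (2/5)·(-3) + (3/5)·4 = 6/5.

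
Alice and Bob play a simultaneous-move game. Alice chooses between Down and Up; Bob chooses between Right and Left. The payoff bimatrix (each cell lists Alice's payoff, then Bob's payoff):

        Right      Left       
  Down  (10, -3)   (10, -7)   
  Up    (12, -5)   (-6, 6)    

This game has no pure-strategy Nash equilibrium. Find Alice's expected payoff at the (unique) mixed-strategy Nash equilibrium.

Set Alice's expected payoff from Down equal to that from Up:
  Alice's payoff to Down: q·10 + (1−q)·10 = 10
  Alice's payoff to Up: q·12 + (1−q)·(-6) = 18q - 6
  10 = 18q - 6  ⇒  -18q = -16  ⇒  q = 8/9.
At equilibrium Alice is indifferent across rows, so Alice's payoff equals the payoff from Down: (8/9)·10 + (1/9)·10 = 10.

10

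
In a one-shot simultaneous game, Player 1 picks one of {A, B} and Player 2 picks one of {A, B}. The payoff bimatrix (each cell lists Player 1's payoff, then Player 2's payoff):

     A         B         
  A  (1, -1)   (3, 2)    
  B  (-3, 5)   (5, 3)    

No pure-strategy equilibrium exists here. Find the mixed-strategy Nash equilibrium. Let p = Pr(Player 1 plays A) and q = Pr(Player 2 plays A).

p = 2/5, q = 1/3

In a mixed equilibrium Player 2 is indifferent between A and B; this condition fixes p.
  Player 2's payoff from A: p·(-1) + (1−p)·5 = -6p + 5
  Player 2's payoff from B: p·2 + (1−p)·3 = -p + 3
  -6p + 5 = -p + 3  ⇒  -5p = -2  ⇒  p = 2/5.
In a mixed equilibrium Player 1 is indifferent between A and B; this condition fixes q.
  Player 1's payoff from A: q·1 + (1−q)·3 = -2q + 3
  Player 1's payoff from B: q·(-3) + (1−q)·5 = -8q + 5
  -2q + 3 = -8q + 5  ⇒  6q = 2  ⇒  q = 1/3.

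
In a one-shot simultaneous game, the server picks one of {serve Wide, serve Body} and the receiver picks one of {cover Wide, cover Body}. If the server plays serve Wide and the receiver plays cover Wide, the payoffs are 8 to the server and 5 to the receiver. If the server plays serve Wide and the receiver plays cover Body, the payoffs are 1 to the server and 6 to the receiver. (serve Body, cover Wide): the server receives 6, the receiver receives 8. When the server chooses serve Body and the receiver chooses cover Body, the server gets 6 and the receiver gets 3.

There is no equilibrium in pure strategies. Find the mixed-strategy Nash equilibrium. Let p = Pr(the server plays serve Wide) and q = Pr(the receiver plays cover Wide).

p = 5/6, q = 5/7

In a mixed equilibrium the receiver is indifferent between cover Wide and cover Body; this condition fixes p.
  the receiver's expected payoff from cover Wide: p·5 + (1−p)·8 = -3p + 8
  the receiver's expected payoff from cover Body: p·6 + (1−p)·3 = 3p + 3
  -3p + 8 = 3p + 3  ⇒  -6p = -5  ⇒  p = 5/6.
The receiver's mix must leave the server indifferent between serve Wide and serve Body.
  the server's expected payoff from serve Wide: q·8 + (1−q)·1 = 7q + 1
  the server's expected payoff from serve Body: q·6 + (1−q)·6 = 6
  7q + 1 = 6  ⇒  7q = 5  ⇒  q = 5/7.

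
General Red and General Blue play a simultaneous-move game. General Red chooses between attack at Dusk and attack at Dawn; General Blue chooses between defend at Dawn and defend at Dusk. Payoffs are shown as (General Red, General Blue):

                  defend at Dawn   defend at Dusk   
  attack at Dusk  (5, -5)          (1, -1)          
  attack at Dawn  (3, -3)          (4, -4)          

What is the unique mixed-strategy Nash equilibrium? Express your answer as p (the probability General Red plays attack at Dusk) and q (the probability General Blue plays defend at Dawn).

p = 1/5, q = 3/5

General Red's mix must leave General Blue indifferent between defend at Dawn and defend at Dusk.
  General Blue's payoff from defend at Dawn: p·(-5) + (1−p)·(-3) = -2p - 3
  General Blue's payoff from defend at Dusk: p·(-1) + (1−p)·(-4) = 3p - 4
  -2p - 3 = 3p - 4  ⇒  -5p = -1  ⇒  p = 1/5.
Set General Red's expected payoff from attack at Dusk equal to that from attack at Dawn:
  General Red's payoff from attack at Dusk: q·5 + (1−q)·1 = 4q + 1
  General Red's payoff from attack at Dawn: q·3 + (1−q)·4 = -q + 4
  4q + 1 = -q + 4  ⇒  5q = 3  ⇒  q = 3/5.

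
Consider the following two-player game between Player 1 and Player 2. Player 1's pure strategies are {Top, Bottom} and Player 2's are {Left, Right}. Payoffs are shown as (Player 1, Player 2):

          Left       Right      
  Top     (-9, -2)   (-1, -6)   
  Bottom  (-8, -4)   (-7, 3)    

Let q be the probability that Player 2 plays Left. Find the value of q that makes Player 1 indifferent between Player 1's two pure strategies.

q = 6/7

Player 2's mix must leave Player 1 indifferent between Top and Bottom.
  Player 1's payoff from Top: q·(-9) + (1−q)·(-1) = -8q - 1
  Player 1's payoff from Bottom: q·(-8) + (1−q)·(-7) = -q - 7
  -8q - 1 = -q - 7  ⇒  -7q = -6  ⇒  q = 6/7.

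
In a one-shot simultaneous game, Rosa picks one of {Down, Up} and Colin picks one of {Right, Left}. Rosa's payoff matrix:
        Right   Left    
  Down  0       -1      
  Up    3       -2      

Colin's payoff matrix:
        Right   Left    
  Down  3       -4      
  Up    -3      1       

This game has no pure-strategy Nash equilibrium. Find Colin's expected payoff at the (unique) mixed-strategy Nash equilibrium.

Colin's indifference between Right and Left determines Rosa's mixing probability p:
  Colin's expected payoff from Right: p·3 + (1−p)·(-3) = 6p - 3
  Colin's expected payoff from Left: p·(-4) + (1−p)·1 = -5p + 1
  6p - 3 = -5p + 1  ⇒  11p = 4  ⇒  p = 4/11.
At equilibrium Colin is indifferent across columns, so Colin's payoff equals the payoff from Right: (4/11)·3 + (7/11)·(-3) = -9/11.

-9/11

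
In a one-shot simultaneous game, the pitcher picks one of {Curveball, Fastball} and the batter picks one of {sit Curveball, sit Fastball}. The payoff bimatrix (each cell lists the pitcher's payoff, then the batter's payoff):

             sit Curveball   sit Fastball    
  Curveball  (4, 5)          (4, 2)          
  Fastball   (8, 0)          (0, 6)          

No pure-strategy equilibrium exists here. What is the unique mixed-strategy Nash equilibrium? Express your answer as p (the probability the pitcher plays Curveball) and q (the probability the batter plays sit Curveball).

The pitcher's mix must leave the batter indifferent between sit Curveball and sit Fastball.
  the batter's payoff to sit Curveball: p·5 + (1−p)·0 = 5p
  the batter's payoff to sit Fastball: p·2 + (1−p)·6 = -4p + 6
  5p = -4p + 6  ⇒  9p = 6  ⇒  p = 2/3.
The batter's mix must leave the pitcher indifferent between Curveball and Fastball.
  the pitcher's expected payoff from Curveball: q·4 + (1−q)·4 = 4
  the pitcher's expected payoff from Fastball: q·8 + (1−q)·0 = 8q
  4 = 8q  ⇒  -8q = -4  ⇒  q = 1/2.

p = 2/3, q = 1/2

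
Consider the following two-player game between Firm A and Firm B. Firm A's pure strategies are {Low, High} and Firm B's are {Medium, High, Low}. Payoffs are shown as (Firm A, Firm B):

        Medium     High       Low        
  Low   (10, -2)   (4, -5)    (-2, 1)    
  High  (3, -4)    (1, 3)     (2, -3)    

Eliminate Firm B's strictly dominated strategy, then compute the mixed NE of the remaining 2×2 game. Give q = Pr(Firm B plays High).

Firm B's strategy Medium is strictly dominated by Low: 1 > -2 and -3 > -4. Eliminate Medium.
Firm A's indifference between Low and High determines Firm B's mixing probability q:
  Firm A's payoff from Low: q·4 + (1−q)·(-2) = 6q - 2
  Firm A's payoff from High: q·1 + (1−q)·2 = -q + 2
  6q - 2 = -q + 2  ⇒  7q = 4  ⇒  q = 4/7.

q = 4/7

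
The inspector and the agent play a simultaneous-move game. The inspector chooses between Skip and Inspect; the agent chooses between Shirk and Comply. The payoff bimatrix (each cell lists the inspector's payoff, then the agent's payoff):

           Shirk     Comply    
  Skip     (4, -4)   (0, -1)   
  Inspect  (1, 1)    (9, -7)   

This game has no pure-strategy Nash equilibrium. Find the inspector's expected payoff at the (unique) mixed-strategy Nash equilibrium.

3

The inspector's indifference between Skip and Inspect determines the agent's mixing probability q:
  the inspector's payoff from Skip: q·4 + (1−q)·0 = 4q
  the inspector's payoff from Inspect: q·1 + (1−q)·9 = -8q + 9
  4q = -8q + 9  ⇒  12q = 9  ⇒  q = 3/4.
At equilibrium the inspector is indifferent across rows, so the inspector's payoff equals the payoff from Skip: (3/4)·4 + (1/4)·0 = 3.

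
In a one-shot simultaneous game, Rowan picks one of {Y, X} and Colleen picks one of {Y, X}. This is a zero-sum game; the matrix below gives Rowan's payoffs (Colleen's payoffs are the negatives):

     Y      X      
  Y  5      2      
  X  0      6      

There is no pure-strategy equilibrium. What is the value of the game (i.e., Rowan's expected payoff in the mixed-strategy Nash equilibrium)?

v = 10/3

For Rowan to be willing to mix, Rowan must be indifferent between Y and X, which pins down Colleen's mix.
  Rowan's payoff to Y: q·5 + (1−q)·2 = 3q + 2
  Rowan's payoff to X: q·0 + (1−q)·6 = -6q + 6
  3q + 2 = -6q + 6  ⇒  9q = 4  ⇒  q = 4/9.
The value is Rowan's expected payoff against this mix (using Y): (4/9)·5 + (5/9)·2 = 10/3.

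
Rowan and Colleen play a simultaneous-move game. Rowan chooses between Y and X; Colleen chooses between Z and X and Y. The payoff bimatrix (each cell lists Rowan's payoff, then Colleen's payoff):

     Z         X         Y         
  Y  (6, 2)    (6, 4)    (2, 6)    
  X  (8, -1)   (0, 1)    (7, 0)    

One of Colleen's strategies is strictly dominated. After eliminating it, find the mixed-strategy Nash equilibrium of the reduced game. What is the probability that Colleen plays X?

Colleen's strategy Z is strictly dominated by X: 4 > 2 and 1 > -1. Eliminate Z.
For Rowan to be willing to mix, Rowan must be indifferent between Y and X, which pins down Colleen's mix.
  Rowan's expected payoff from Y: q·6 + (1−q)·2 = 4q + 2
  Rowan's expected payoff from X: q·0 + (1−q)·7 = -7q + 7
  4q + 2 = -7q + 7  ⇒  11q = 5  ⇒  q = 5/11.

q = 5/11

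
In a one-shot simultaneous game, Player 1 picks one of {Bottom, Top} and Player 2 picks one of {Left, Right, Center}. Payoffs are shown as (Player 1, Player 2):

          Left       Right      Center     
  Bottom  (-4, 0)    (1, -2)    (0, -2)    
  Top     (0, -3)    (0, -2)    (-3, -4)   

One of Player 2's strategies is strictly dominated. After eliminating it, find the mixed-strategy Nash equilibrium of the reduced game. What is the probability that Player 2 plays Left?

q = 1/5

Player 2's strategy Center is strictly dominated by Left: 0 > -2 and -3 > -4. Eliminate Center.
Set Player 1's expected payoff from Bottom equal to that from Top:
  Player 1's expected payoff from Bottom: q·(-4) + (1−q)·1 = -5q + 1
  Player 1's expected payoff from Top: q·0 + (1−q)·0 = 0
  -5q + 1 = 0  ⇒  -5q = -1  ⇒  q = 1/5.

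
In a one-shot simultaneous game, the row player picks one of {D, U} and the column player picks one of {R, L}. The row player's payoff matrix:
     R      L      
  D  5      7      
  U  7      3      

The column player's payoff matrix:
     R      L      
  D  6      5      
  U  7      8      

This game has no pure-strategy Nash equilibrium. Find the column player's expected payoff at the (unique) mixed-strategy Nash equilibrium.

13/2

Set the column player's expected payoff from R equal to that from L:
  the column player's expected payoff from R: p·6 + (1−p)·7 = -p + 7
  the column player's expected payoff from L: p·5 + (1−p)·8 = -3p + 8
  -p + 7 = -3p + 8  ⇒  2p = 1  ⇒  p = 1/2.
At equilibrium the column player is indifferent across columns, so the column player's payoff equals the payoff from R: (1/2)·6 + (1/2)·7 = 13/2.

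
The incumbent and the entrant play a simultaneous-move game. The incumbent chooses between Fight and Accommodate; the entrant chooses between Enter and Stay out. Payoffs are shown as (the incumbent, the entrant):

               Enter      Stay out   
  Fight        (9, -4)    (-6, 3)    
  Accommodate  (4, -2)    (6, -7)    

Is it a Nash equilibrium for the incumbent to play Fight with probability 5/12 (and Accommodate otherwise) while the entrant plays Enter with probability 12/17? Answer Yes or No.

Check the entrant's indifference given the incumbent's mix p = 5/12:
  payoff from Enter = -17/6; payoff from Stay out = -17/6 — equal.
Check the incumbent's indifference given the entrant's mix q = 12/17:
  payoff from Fight = 78/17; payoff from Accommodate = 78/17 — equal.
Both players are indifferent, so neither can profitably deviate.

Yes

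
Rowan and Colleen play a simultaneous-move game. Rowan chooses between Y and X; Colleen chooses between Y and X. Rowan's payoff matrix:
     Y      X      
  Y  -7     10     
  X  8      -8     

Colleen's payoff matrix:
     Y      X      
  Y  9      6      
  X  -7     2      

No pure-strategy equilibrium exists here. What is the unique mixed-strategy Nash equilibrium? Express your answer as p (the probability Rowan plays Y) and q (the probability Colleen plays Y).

p = 3/4, q = 6/11

Colleen's indifference between Y and X determines Rowan's mixing probability p:
  Colleen's payoff to Y: p·9 + (1−p)·(-7) = 16p - 7
  Colleen's payoff to X: p·6 + (1−p)·2 = 4p + 2
  16p - 7 = 4p + 2  ⇒  12p = 9  ⇒  p = 3/4.
Set Rowan's expected payoff from Y equal to that from X:
  Rowan's payoff to Y: q·(-7) + (1−q)·10 = -17q + 10
  Rowan's payoff to X: q·8 + (1−q)·(-8) = 16q - 8
  -17q + 10 = 16q - 8  ⇒  -33q = -18  ⇒  q = 6/11.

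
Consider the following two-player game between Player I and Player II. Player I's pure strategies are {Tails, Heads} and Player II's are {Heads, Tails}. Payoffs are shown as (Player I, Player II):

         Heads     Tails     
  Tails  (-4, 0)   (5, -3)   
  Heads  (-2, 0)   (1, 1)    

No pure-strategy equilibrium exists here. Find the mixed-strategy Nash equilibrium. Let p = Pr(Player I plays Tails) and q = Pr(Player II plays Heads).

Player II's indifference between Heads and Tails determines Player I's mixing probability p:
  Player II's payoff from Heads: p·0 + (1−p)·0 = 0
  Player II's payoff from Tails: p·(-3) + (1−p)·1 = -4p + 1
  0 = -4p + 1  ⇒  4p = 1  ⇒  p = 1/4.
For Player I to be willing to mix, Player I must be indifferent between Tails and Heads, which pins down Player II's mix.
  Player I's payoff to Tails: q·(-4) + (1−q)·5 = -9q + 5
  Player I's payoff to Heads: q·(-2) + (1−q)·1 = -3q + 1
  -9q + 5 = -3q + 1  ⇒  -6q = -4  ⇒  q = 2/3.

p = 1/4, q = 2/3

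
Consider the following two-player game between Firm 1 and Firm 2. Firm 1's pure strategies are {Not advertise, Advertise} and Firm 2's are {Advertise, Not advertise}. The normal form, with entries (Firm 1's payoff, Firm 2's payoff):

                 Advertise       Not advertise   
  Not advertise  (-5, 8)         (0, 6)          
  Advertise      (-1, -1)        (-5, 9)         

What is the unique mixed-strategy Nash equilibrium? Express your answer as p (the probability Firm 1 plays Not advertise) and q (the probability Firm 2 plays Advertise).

Set Firm 2's expected payoff from Advertise equal to that from Not advertise:
  Firm 2's expected payoff from Advertise: p·8 + (1−p)·(-1) = 9p - 1
  Firm 2's expected payoff from Not advertise: p·6 + (1−p)·9 = -3p + 9
  9p - 1 = -3p + 9  ⇒  12p = 10  ⇒  p = 5/6.
In a mixed equilibrium Firm 1 is indifferent between Not advertise and Advertise; this condition fixes q.
  Firm 1's payoff to Not advertise: q·(-5) + (1−q)·0 = -5q
  Firm 1's payoff to Advertise: q·(-1) + (1−q)·(-5) = 4q - 5
  -5q = 4q - 5  ⇒  -9q = -5  ⇒  q = 5/9.

p = 5/6, q = 5/9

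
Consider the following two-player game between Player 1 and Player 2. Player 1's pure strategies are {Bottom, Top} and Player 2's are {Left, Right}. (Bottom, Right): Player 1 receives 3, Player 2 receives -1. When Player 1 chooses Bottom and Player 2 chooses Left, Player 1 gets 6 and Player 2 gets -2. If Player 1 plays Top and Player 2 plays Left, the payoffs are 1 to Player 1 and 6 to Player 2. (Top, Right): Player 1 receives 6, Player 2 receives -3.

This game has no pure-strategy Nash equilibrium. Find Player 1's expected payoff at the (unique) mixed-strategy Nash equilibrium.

33/8

Set Player 1's expected payoff from Bottom equal to that from Top:
  Player 1's expected payoff from Bottom: q·6 + (1−q)·3 = 3q + 3
  Player 1's expected payoff from Top: q·1 + (1−q)·6 = -5q + 6
  3q + 3 = -5q + 6  ⇒  8q = 3  ⇒  q = 3/8.
At equilibrium Player 1 is indifferent across rows, so Player 1's payoff equals the payoff from Bottom: (3/8)·6 + (5/8)·3 = 33/8.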